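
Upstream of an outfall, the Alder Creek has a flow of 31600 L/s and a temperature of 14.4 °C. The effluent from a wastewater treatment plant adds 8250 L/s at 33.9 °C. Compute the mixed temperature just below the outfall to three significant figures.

Flow-weighted mixing: C = (Q_r C_r + Q_w C_w)/(Q_r + Q_w)
= (31600×14.4 + 8250×33.9)/(31600 + 8250) = 734700/39850 = 18.44 °C.

18.4 °C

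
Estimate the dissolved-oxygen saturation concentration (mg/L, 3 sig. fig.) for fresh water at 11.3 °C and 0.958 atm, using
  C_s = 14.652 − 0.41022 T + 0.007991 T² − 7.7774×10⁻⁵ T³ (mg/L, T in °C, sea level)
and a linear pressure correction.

At sea level: C_s = 14.652 − 0.41022×11.3 + 0.007991×11.3² − 7.7774×10⁻⁵×11.3³ = 10.92 mg/L.
Pressure correction: C_s' = 10.92 × 0.958 = 10.47 mg/L.

C_s ≈ 10.5 mg/L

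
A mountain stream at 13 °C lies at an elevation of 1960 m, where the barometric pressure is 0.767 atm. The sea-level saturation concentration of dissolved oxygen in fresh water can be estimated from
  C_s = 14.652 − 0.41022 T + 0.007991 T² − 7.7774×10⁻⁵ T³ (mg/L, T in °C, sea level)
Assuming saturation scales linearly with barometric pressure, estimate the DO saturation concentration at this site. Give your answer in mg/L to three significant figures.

C_s ≈ 8.05 mg/L

At sea level: C_s = 14.652 − 0.41022×13 + 0.007991×13² − 7.7774×10⁻⁵×13³ = 10.50 mg/L.
Pressure correction: C_s' = 10.50 × 0.767 = 8.053 mg/L.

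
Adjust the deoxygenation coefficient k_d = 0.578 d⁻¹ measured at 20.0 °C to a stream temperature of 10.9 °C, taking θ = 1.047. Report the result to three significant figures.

k_d ≈ 0.381 d⁻¹

k_d(T₂) = k_d(T₁) · θ^(T₂−T₁) = 0.578 × 1.047^(10.9−20.0)
= 0.578 × 1.047^-9.10 = 0.578 × 0.6584 = 0.3806 d⁻¹.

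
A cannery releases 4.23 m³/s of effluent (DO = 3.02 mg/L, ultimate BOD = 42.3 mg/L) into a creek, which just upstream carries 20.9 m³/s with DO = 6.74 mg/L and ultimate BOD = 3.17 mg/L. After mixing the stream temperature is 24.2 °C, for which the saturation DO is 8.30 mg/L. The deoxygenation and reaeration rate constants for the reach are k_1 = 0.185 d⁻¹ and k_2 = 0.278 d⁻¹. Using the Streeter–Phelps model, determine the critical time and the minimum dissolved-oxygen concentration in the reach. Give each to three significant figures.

t_c ≈ 3.09 d; minimum DO ≈ 4.64 mg/L

Mixed DO = (20.9×6.74 + 4.23×3.02)/(20.9+4.23) = 153.6/25.13 = 6.114 mg/L.
Mixed L₀ = (20.9×3.17 + 4.23×42.3)/(25.13) = 245.2/25.13 = 9.757 mg/L.
Initial deficit D₀ = C_s − DO₀ = 8.30 − 6.114 = 2.186 mg/L.
t_c = (1/0.09300) ln[(0.278/0.185)(1 − 2.186×0.09300/(0.185×9.757))] = 10.75 × ln(1.333) = 3.094 d.
D_c = (0.185/0.278) × 9.757 × e^(−0.185×3.094) = 0.6655 × 9.757 × 0.5642 = 3.663 mg/L.
Minimum DO = 8.30 − 3.663 = 4.637 mg/L.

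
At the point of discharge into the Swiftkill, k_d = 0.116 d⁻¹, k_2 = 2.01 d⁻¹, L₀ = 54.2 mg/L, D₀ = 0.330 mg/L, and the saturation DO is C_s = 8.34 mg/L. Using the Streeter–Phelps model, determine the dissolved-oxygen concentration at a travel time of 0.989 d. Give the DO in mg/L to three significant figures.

k_d L₀/(k_2−k_d) = 0.116×54.2/(2.01−0.116) = 6.287/1.894 = 3.320 mg/L.
e^(−k_d t) = e^(−0.116×0.9890) = 0.8916; e^(−k_2 t) = e^(−2.01×0.9890) = 0.1370.
D = 3.320 × (0.8916 − 0.1370) + 0.330 × 0.1370 = 2.505 + 0.04520 = 2.550 mg/L.
DO = C_s − D = 8.34 − 2.550 = 5.790 mg/L.

DO ≈ 5.79 mg/L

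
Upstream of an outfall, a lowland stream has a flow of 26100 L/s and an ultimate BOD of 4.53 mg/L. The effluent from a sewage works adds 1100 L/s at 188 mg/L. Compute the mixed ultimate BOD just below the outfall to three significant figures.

11.9 mg/L

Flow-weighted mixing: C = (Q_r C_r + Q_w C_w)/(Q_r + Q_w)
= (26100×4.53 + 1100×188)/(26100 + 1100) = 325000/27200 = 11.95 mg/L.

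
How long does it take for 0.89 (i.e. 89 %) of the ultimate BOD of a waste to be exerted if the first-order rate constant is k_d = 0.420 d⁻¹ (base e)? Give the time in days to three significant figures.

y/L₀ = 1 − e^(−k_d t) = 0.89 ⇒ e^(−k_d t) = 0.110
t = −ln(0.110) / 0.420 = 2.207 / 0.420 = 5.255 d.

t ≈ 5.26 d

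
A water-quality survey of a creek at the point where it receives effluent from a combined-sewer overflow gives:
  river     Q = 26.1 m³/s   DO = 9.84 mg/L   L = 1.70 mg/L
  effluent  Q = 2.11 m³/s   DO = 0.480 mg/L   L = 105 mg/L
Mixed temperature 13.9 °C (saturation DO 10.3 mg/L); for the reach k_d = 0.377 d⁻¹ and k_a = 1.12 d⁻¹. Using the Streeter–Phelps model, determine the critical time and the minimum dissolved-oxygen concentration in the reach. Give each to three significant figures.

Mixed DO = (26.1×9.84 + 2.11×0.480)/(26.1+2.11) = 257.8/28.21 = 9.140 mg/L.
Mixed L₀ = (26.1×1.70 + 2.11×105)/(28.21) = 265.9/28.21 = 9.426 mg/L.
Initial deficit D₀ = C_s − DO₀ = 10.3 − 9.140 = 1.160 mg/L.
t_c = (1/0.7430) ln[(1.12/0.377)(1 − 1.160×0.7430/(0.377×9.426))] = 1.346 × ln(2.250) = 1.092 d.
D_c = (0.377/1.12) × 9.426 × e^(−0.377×1.092) = 0.3366 × 9.426 × 0.6626 = 2.103 mg/L.
Minimum DO = 10.3 − 2.103 = 8.197 mg/L.

t_c ≈ 1.09 d; minimum DO ≈ 8.20 mg/L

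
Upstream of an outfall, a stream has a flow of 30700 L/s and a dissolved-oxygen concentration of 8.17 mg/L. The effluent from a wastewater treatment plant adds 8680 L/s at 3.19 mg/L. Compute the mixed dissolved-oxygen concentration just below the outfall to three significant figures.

Flow-weighted mixing: C = (Q_r C_r + Q_w C_w)/(Q_r + Q_w)
= (30700×8.17 + 8680×3.19)/(30700 + 8680) = 278500/39380 = 7.072 mg/L.

7.07 mg/L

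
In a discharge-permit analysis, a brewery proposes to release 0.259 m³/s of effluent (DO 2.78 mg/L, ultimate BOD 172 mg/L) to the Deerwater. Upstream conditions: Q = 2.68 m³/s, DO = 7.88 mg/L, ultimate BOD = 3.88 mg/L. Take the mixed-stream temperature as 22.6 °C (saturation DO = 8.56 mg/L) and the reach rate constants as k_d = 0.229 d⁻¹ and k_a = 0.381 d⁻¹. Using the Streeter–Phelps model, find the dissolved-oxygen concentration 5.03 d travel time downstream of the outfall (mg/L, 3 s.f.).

DO ≈ 3.64 mg/L

Mixed DO = (2.68×7.88 + 0.259×2.78)/(2.68+0.259) = 21.84/2.939 = 7.431 mg/L.
Mixed L₀ = (2.68×3.88 + 0.259×172)/(2.939) = 54.95/2.939 = 18.70 mg/L.
Initial deficit D₀ = C_s − DO₀ = 8.56 − 7.431 = 1.129 mg/L.
D(5.03) = [0.229×18.70/(0.381−0.229)](e^(−0.229×5.03) − e^(−0.381×5.03)) + 1.129 e^(−0.381×5.03)
= 28.17 × (0.3160 − 0.1471) + 1.129 × 0.1471 = 4.924 mg/L.
DO = 8.56 − 4.924 = 3.636 mg/L.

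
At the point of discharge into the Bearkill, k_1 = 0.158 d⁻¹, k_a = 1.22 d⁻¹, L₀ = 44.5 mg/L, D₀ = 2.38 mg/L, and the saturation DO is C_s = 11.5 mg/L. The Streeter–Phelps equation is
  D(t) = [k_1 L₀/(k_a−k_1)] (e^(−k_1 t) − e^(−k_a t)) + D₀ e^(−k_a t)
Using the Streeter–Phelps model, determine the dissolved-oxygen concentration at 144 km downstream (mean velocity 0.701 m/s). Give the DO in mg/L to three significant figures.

Travel time t = x/v = 144 km / (0.701 m/s) = 144000 m / 0.701 m/s = 205400 s = 2.378 d.
k_1 L₀/(k_a−k_1) = 0.158×44.5/(1.22−0.158) = 7.031/1.062 = 6.621 mg/L.
e^(−k_1 t) = e^(−0.158×2.378) = 0.6868; e^(−k_a t) = e^(−1.22×2.378) = 0.05499.
D = 6.621 × (0.6868 − 0.05499) + 2.38 × 0.05499 = 4.183 + 0.1309 = 4.314 mg/L.
DO = C_s − D = 11.5 − 4.314 = 7.186 mg/L.

DO ≈ 7.19 mg/L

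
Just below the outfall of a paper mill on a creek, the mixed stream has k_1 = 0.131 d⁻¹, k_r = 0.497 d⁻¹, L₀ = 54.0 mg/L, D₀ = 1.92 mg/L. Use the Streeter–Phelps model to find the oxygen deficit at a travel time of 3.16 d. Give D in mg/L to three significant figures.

D ≈ 9.16 mg/L

k_1 L₀/(k_r−k_1) = 0.131×54.0/(0.497−0.131) = 7.074/0.3660 = 19.33 mg/L.
e^(−k_1 t) = e^(−0.131×3.160) = 0.6610; e^(−k_r t) = e^(−0.497×3.160) = 0.2079.
D = 19.33 × (0.6610 − 0.2079) + 1.92 × 0.2079 = 8.757 + 0.3992 = 9.157 mg/L.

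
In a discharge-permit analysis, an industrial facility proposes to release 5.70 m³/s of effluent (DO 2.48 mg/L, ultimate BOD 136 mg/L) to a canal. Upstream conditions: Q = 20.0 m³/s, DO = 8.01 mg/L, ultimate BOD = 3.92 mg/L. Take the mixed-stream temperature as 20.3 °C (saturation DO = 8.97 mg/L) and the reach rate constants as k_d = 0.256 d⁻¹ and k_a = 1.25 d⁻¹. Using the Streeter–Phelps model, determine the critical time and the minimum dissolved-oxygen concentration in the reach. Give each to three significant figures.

t_c ≈ 1.30 d; minimum DO ≈ 4.09 mg/L

Mixed DO = (20.0×8.01 + 5.70×2.48)/(20.0+5.70) = 174.3/25.70 = 6.784 mg/L.
Mixed L₀ = (20.0×3.92 + 5.70×136)/(25.70) = 853.6/25.70 = 33.21 mg/L.
Initial deficit D₀ = C_s − DO₀ = 8.97 − 6.784 = 2.186 mg/L.
t_c = (1/0.9940) ln[(1.25/0.256)(1 − 2.186×0.9940/(0.256×33.21))] = 1.006 × ln(3.635) = 1.298 d.
D_c = (0.256/1.25) × 33.21 × e^(−0.256×1.298) = 0.2048 × 33.21 × 0.7172 = 4.879 mg/L.
Minimum DO = 8.97 − 4.879 = 4.091 mg/L.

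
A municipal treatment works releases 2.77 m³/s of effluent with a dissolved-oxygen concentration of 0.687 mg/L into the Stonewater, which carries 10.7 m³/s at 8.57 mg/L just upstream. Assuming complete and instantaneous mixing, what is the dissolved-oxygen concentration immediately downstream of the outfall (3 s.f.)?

6.95 mg/L

Flow-weighted mixing: C = (Q_r C_r + Q_w C_w)/(Q_r + Q_w)
= (10.7×8.57 + 2.77×0.687)/(10.7 + 2.77) = 93.60/13.47 = 6.949 mg/L.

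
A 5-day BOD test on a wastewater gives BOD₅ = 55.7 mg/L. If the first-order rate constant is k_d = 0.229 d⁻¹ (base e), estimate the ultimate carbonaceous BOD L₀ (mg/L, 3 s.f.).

BOD₅ = L₀(1 − e^(−5k_d)) ⇒ L₀ = BOD₅ / (1 − e^(−5×0.229))
= 55.7 / (1 − 0.3182) = 55.7 / 0.6818 = 81.70 mg/L.

L₀ ≈ 81.7 mg/L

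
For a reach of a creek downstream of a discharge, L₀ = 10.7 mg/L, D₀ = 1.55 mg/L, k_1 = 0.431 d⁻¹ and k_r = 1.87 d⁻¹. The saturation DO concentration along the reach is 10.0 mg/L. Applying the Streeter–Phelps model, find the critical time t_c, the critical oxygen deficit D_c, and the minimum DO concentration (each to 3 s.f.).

t_c ≈ 0.561 d; D_c ≈ 1.94 mg/L; min DO ≈ 8.06 mg/L

With k_r/k_1 = 4.339 and 1 − D₀(k_r−k_1)/(k_1 L₀) = 0.5163,
t_c = ln(4.339 × 0.5163) / (1.87 − 0.431) = ln(2.240) / 1.439 = 0.8066/1.439 = 0.5605 d.
L(t_c) = L₀ e^(−k_1 t_c) = 10.7 × 0.7854 = 8.404 mg/L, and at the critical point k_r D_c = k_1 L, so D_c = (0.431/1.87) × 8.404 = 1.937 mg/L.
Minimum DO = C_s − D_c = 10.0 − 1.937 = 8.063 mg/L.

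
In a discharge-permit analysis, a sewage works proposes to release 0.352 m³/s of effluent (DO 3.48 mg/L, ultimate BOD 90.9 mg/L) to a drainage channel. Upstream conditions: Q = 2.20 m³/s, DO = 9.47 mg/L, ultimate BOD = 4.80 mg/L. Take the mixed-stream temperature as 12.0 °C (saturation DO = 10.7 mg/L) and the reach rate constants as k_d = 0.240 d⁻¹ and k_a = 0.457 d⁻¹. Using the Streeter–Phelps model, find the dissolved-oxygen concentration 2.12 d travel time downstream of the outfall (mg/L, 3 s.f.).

Mixed DO = (2.20×9.47 + 0.352×3.48)/(2.20+0.352) = 22.06/2.552 = 8.644 mg/L.
Mixed L₀ = (2.20×4.80 + 0.352×90.9)/(2.552) = 42.56/2.552 = 16.68 mg/L.
Initial deficit D₀ = C_s − DO₀ = 10.7 − 8.644 = 2.056 mg/L.
D(2.12) = [0.240×16.68/(0.457−0.240)](e^(−0.240×2.12) − e^(−0.457×2.12)) + 2.056 e^(−0.457×2.12)
= 18.44 × (0.6012 − 0.3795) + 2.056 × 0.3795 = 4.869 mg/L.
DO = 10.7 − 4.869 = 5.831 mg/L.

DO ≈ 5.83 mg/L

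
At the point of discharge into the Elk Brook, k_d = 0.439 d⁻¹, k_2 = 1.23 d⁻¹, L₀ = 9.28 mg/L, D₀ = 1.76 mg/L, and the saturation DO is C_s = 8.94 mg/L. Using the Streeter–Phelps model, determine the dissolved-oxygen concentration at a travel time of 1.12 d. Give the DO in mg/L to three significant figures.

DO ≈ 6.65 mg/L

k_d L₀/(k_2−k_d) = 0.439×9.28/(1.23−0.439) = 4.074/0.7910 = 5.150 mg/L.
e^(−k_d t) = e^(−0.439×1.120) = 0.6116; e^(−k_2 t) = e^(−1.23×1.120) = 0.2522.
D = 5.150 × (0.6116 − 0.2522) + 1.76 × 0.2522 = 1.851 + 0.4438 = 2.295 mg/L.
DO = C_s − D = 8.94 − 2.295 = 6.645 mg/L.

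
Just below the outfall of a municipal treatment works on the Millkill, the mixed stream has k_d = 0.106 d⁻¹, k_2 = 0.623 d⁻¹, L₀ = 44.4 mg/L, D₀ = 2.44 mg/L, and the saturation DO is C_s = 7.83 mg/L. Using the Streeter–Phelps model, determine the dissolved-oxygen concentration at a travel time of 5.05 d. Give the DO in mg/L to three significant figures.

k_d L₀/(k_2−k_d) = 0.106×44.4/(0.623−0.106) = 4.706/0.5170 = 9.103 mg/L.
e^(−k_d t) = e^(−0.106×5.050) = 0.5855; e^(−k_2 t) = e^(−0.623×5.050) = 0.04302.
D = 9.103 × (0.5855 − 0.04302) + 2.44 × 0.04302 = 4.938 + 0.1050 = 5.043 mg/L.
DO = C_s − D = 7.83 − 5.043 = 2.787 mg/L.

DO ≈ 2.79 mg/L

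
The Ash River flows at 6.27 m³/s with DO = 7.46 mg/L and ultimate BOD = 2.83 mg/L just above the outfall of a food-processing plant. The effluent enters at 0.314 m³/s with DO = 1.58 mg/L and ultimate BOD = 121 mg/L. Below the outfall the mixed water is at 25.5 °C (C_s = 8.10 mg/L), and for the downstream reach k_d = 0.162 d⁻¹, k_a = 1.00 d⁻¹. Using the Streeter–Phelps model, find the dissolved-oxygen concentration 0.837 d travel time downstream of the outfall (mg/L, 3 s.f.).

DO ≈ 6.98 mg/L

Mixed DO = (6.27×7.46 + 0.314×1.58)/(6.27+0.314) = 47.27/6.584 = 7.180 mg/L.
Mixed L₀ = (6.27×2.83 + 0.314×121)/(6.584) = 55.74/6.584 = 8.466 mg/L.
Initial deficit D₀ = C_s − DO₀ = 8.10 − 7.180 = 0.9204 mg/L.
D(0.837) = [0.162×8.466/(1.00−0.162)](e^(−0.162×0.837) − e^(−1.00×0.837)) + 0.9204 e^(−1.00×0.837)
= 1.637 × (0.8732 − 0.4330) + 0.9204 × 0.4330 = 1.119 mg/L.
DO = 8.10 − 1.119 = 6.981 mg/L.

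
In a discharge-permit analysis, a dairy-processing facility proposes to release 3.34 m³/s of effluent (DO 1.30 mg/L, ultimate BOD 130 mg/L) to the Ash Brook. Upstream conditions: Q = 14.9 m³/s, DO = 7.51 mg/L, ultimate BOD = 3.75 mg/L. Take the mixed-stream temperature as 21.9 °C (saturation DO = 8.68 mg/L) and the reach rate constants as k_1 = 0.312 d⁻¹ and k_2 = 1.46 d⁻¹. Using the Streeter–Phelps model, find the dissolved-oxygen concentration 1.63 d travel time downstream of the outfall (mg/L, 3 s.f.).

Mixed DO = (14.9×7.51 + 3.34×1.30)/(14.9+3.34) = 116.2/18.24 = 6.373 mg/L.
Mixed L₀ = (14.9×3.75 + 3.34×130)/(18.24) = 490.1/18.24 = 26.87 mg/L.
Initial deficit D₀ = C_s − DO₀ = 8.68 − 6.373 = 2.307 mg/L.
D(1.63) = [0.312×26.87/(1.46−0.312)](e^(−0.312×1.63) − e^(−1.46×1.63)) + 2.307 e^(−1.46×1.63)
= 7.302 × (0.6014 − 0.09257) + 2.307 × 0.09257 = 3.929 mg/L.
DO = 8.68 − 3.929 = 4.751 mg/L.

DO ≈ 4.75 mg/L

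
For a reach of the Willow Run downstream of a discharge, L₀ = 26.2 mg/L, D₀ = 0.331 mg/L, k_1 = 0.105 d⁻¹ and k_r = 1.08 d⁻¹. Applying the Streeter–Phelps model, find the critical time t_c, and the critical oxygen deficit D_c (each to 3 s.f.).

With k_r/k_1 = 10.29 and 1 − D₀(k_r−k_1)/(k_1 L₀) = 0.8827,
t_c = ln(10.29 × 0.8827) / (1.08 − 0.105) = ln(9.079) / 0.9750 = 2.206/0.9750 = 2.263 d.
L(t_c) = L₀ e^(−k_1 t_c) = 26.2 × 0.7885 = 20.66 mg/L, and at the critical point k_r D_c = k_1 L, so D_c = (0.105/1.08) × 20.66 = 2.009 mg/L.

t_c ≈ 2.26 d; D_c ≈ 2.01 mg/L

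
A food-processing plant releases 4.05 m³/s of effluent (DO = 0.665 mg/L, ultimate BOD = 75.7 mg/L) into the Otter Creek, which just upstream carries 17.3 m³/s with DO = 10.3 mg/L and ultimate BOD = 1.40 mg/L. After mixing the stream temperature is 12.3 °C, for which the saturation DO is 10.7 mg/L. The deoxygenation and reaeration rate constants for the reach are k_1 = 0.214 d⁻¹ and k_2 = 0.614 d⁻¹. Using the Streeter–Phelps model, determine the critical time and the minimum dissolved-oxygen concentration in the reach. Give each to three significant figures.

Mixed DO = (17.3×10.3 + 4.05×0.665)/(17.3+4.05) = 180.9/21.35 = 8.472 mg/L.
Mixed L₀ = (17.3×1.40 + 4.05×75.7)/(21.35) = 330.8/21.35 = 15.49 mg/L.
Initial deficit D₀ = C_s − DO₀ = 10.7 − 8.472 = 2.228 mg/L.
t_c = (1/0.4000) ln[(0.614/0.214)(1 − 2.228×0.4000/(0.214×15.49))] = 2.500 × ln(2.098) = 1.853 d.
D_c = (0.214/0.614) × 15.49 × e^(−0.214×1.853) = 0.3485 × 15.49 × 0.6727 = 3.633 mg/L.
Minimum DO = 10.7 − 3.633 = 7.067 mg/L.

t_c ≈ 1.85 d; minimum DO ≈ 7.07 mg/L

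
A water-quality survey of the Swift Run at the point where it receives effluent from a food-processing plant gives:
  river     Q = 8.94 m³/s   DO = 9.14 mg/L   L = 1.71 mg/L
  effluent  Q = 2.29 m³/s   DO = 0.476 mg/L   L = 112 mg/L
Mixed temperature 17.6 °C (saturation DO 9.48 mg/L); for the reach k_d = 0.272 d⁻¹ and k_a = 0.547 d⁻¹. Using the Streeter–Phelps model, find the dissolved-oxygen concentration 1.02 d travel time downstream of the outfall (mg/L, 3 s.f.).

Mixed DO = (8.94×9.14 + 2.29×0.476)/(8.94+2.29) = 82.80/11.23 = 7.373 mg/L.
Mixed L₀ = (8.94×1.71 + 2.29×112)/(11.23) = 271.8/11.23 = 24.20 mg/L.
Initial deficit D₀ = C_s − DO₀ = 9.48 − 7.373 = 2.107 mg/L.
D(1.02) = [0.272×24.20/(0.547−0.272)](e^(−0.272×1.02) − e^(−0.547×1.02)) + 2.107 e^(−0.547×1.02)
= 23.94 × (0.7577 − 0.5724) + 2.107 × 0.5724 = 5.642 mg/L.
DO = 9.48 − 5.642 = 3.838 mg/L.

DO ≈ 3.84 mg/L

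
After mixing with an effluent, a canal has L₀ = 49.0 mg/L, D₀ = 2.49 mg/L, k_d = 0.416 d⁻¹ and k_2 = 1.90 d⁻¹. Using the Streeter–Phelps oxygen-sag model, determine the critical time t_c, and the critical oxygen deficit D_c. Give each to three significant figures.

At the critical point dD/dt = 0, so k_d L₀ e^(−k_d t) = k_2 D. Substituting D(t) from the Streeter–Phelps equation and solving for t gives
t_c = ln[(k_2/k_d)(1 − D₀(k_2−k_d)/(k_d L₀))] / (k_2−k_d).
Here k_2−k_d = 1.484 d⁻¹ and 1 − D₀(k_2−k_d)/(k_d L₀) = 1 − 2.49×1.484/(0.416×49.0) = 0.8187, so
t_c = ln(4.567 × 0.8187) / 1.484 = 1.319 / 1.484 = 0.8888 d.
L(t_c) = L₀ e^(−k_d t_c) = 49.0 × 0.6909 = 33.86 mg/L, and at the critical point k_2 D_c = k_d L, so D_c = (0.416/1.90) × 33.86 = 7.413 mg/L.

t_c ≈ 0.889 d; D_c ≈ 7.41 mg/L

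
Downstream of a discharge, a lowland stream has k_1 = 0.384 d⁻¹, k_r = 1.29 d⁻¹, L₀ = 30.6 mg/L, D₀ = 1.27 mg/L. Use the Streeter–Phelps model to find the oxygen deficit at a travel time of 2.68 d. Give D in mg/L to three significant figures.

k_1 L₀/(k_r−k_1) = 0.384×30.6/(1.29−0.384) = 11.75/0.9060 = 12.97 mg/L.
e^(−k_1 t) = e^(−0.384×2.680) = 0.3573; e^(−k_r t) = e^(−1.29×2.680) = 0.03152.
D = 12.97 × (0.3573 − 0.03152) + 1.27 × 0.03152 = 4.226 + 0.04003 = 4.266 mg/L.

D ≈ 4.27 mg/L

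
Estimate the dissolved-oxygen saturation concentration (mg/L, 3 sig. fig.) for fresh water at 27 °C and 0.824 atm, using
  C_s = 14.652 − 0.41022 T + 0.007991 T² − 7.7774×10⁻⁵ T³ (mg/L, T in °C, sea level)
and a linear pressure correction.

At sea level: C_s = 14.652 − 0.41022×27 + 0.007991×27² − 7.7774×10⁻⁵×27³ = 7.871 mg/L.
Pressure correction: C_s' = 7.871 × 0.824 = 6.485 mg/L.

C_s ≈ 6.49 mg/L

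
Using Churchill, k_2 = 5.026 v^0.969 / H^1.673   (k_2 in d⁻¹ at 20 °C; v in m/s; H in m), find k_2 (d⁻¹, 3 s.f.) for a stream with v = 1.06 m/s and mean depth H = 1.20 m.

k_2 ≈ 3.92 d⁻¹

k_2 = 5.026 × 1.06^0.969 / 1.20^1.673 = 5.026 × 1.058 / 1.357 = 3.920 d⁻¹.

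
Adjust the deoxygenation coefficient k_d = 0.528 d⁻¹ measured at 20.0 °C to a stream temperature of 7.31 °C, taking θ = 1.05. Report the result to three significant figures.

k_d(T₂) = k_d(T₁) · θ^(T₂−T₁) = 0.528 × 1.05^(7.31−20.0)
= 0.528 × 1.05^-12.7 = 0.528 × 0.5384 = 0.2843 d⁻¹.

k_d ≈ 0.284 d⁻¹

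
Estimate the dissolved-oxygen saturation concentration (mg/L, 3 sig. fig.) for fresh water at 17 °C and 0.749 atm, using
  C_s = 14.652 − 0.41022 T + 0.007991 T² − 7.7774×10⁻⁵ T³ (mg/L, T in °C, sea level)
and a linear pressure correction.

At sea level: C_s = 14.652 − 0.41022×17 + 0.007991×17² − 7.7774×10⁻⁵×17³ = 9.606 mg/L.
Pressure correction: C_s' = 9.606 × 0.749 = 7.195 mg/L.

C_s ≈ 7.19 mg/L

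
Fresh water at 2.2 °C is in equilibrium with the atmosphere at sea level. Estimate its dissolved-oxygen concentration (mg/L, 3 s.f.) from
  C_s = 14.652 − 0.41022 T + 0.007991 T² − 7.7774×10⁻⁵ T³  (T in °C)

C_s ≈ 13.8 mg/L

C_s = 14.652 − 0.41022×2.2 + 0.007991×2.2² − 7.7774×10⁻⁵×2.2³ = 13.79 mg/L.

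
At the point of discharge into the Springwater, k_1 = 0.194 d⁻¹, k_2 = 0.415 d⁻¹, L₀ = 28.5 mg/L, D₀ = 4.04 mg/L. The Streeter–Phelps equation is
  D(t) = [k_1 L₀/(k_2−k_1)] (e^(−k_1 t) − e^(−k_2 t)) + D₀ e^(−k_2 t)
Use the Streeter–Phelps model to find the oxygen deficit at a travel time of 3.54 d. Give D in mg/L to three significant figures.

k_1 L₀/(k_2−k_1) = 0.194×28.5/(0.415−0.194) = 5.529/0.2210 = 25.02 mg/L.
e^(−k_1 t) = e^(−0.194×3.540) = 0.5032; e^(−k_2 t) = e^(−0.415×3.540) = 0.2301.
D = 25.02 × (0.5032 − 0.2301) + 4.04 × 0.2301 = 6.832 + 0.9297 = 7.761 mg/L.

D ≈ 7.76 mg/L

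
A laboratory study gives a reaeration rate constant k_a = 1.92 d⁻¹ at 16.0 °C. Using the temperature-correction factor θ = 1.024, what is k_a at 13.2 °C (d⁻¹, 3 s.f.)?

k_a ≈ 1.80 d⁻¹

k_a(T₂) = k_a(T₁) · θ^(T₂−T₁) = 1.92 × 1.024^(13.2−16.0)
= 1.92 × 1.024^-2.80 = 1.92 × 0.9358 = 1.797 d⁻¹.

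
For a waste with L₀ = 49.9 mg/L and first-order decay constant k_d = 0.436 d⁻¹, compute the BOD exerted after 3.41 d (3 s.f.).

y ≈ 38.6 mg/L

y_t = L₀(1 − e^(−k_d t)) = 49.9 × (1 − e^(−0.436×3.41))
= 49.9 × (1 − 0.2261) = 49.9 × 0.7739 = 38.62 mg/L.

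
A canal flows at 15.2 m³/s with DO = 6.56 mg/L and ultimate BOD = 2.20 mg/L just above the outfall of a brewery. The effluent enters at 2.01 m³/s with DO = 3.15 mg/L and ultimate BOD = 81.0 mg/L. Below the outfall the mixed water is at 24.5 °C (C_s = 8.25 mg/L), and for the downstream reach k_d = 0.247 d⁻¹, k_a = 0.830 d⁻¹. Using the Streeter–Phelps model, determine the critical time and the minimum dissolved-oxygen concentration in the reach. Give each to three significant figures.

Mixed DO = (15.2×6.56 + 2.01×3.15)/(15.2+2.01) = 106.0/17.21 = 6.162 mg/L.
Mixed L₀ = (15.2×2.20 + 2.01×81.0)/(17.21) = 196.2/17.21 = 11.40 mg/L.
Initial deficit D₀ = C_s − DO₀ = 8.25 − 6.162 = 2.088 mg/L.
t_c = (1/0.5830) ln[(0.830/0.247)(1 − 2.088×0.5830/(0.247×11.40))] = 1.715 × ln(1.908) = 1.108 d.
D_c = (0.247/0.830) × 11.40 × e^(−0.247×1.108) = 0.2976 × 11.40 × 0.7606 = 2.581 mg/L.
Minimum DO = 8.25 − 2.581 = 5.669 mg/L.

t_c ≈ 1.11 d; minimum DO ≈ 5.67 mg/L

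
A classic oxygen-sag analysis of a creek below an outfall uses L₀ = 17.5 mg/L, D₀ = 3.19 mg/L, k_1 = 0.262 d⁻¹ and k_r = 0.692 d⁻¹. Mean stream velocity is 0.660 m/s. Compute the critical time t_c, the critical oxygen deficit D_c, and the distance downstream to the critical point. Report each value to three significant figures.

With k_r/k_1 = 2.641 and 1 − D₀(k_r−k_1)/(k_1 L₀) = 0.7008,
t_c = ln(2.641 × 0.7008) / (0.692 − 0.262) = ln(1.851) / 0.4300 = 0.6157/0.4300 = 1.432 d.
L(t_c) = L₀ e^(−k_1 t_c) = 17.5 × 0.6872 = 12.03 mg/L, and at the critical point k_r D_c = k_1 L, so D_c = (0.262/0.692) × 12.03 = 4.553 mg/L.
x_c = v t_c = 0.660 m/s × 1.432 d × 86400 s/d = 81660 m ≈ 81.7 km.

t_c ≈ 1.43 d; D_c ≈ 4.55 mg/L; x_c ≈ 81.7 km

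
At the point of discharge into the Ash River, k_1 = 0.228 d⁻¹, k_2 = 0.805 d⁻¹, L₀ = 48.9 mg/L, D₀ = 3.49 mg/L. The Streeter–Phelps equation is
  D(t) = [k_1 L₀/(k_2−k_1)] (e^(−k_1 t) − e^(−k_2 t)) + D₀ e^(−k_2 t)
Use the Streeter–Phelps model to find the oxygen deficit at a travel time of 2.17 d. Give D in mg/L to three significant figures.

D ≈ 9.02 mg/L

k_1 L₀/(k_2−k_1) = 0.228×48.9/(0.805−0.228) = 11.15/0.5770 = 19.32 mg/L.
e^(−k_1 t) = e^(−0.228×2.170) = 0.6097; e^(−k_2 t) = e^(−0.805×2.170) = 0.1743.
D = 19.32 × (0.6097 − 0.1743) + 3.49 × 0.1743 = 8.413 + 0.6084 = 9.021 mg/L.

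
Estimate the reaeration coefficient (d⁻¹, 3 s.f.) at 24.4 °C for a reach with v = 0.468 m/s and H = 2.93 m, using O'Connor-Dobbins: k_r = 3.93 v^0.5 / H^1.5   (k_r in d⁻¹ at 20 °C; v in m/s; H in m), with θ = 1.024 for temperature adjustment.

k_r ≈ 0.595 d⁻¹

k_r(20) = 3.93 × 0.468^0.5 / 2.93^1.5 = 3.93 × 0.6841 / 5.015 = 0.5361 d⁻¹.
k_r(24.4) = 0.5361 × 1.024^(24.4−20) = 0.5361 × 1.110 = 0.5950 d⁻¹.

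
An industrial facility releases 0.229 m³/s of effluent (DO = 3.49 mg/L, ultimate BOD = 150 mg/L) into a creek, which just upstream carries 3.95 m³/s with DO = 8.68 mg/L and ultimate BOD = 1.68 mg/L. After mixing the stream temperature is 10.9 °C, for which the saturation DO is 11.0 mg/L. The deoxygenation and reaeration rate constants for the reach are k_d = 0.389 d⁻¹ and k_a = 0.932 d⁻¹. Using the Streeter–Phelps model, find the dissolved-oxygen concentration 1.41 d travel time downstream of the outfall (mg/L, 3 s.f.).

DO ≈ 8.13 mg/L

Mixed DO = (3.95×8.68 + 0.229×3.49)/(3.95+0.229) = 35.09/4.179 = 8.396 mg/L.
Mixed L₀ = (3.95×1.68 + 0.229×150)/(4.179) = 40.99/4.179 = 9.808 mg/L.
Initial deficit D₀ = C_s − DO₀ = 11.0 − 8.396 = 2.604 mg/L.
D(1.41) = [0.389×9.808/(0.932−0.389)](e^(−0.389×1.41) − e^(−0.932×1.41)) + 2.604 e^(−0.932×1.41)
= 7.026 × (0.5778 − 0.2687) + 2.604 × 0.2687 = 2.872 mg/L.
DO = 11.0 − 2.872 = 8.128 mg/L.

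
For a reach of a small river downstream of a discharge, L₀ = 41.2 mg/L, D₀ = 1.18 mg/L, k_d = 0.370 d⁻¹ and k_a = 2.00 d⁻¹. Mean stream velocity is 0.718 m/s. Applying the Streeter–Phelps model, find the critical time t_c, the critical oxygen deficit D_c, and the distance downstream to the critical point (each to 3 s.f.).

With k_a/k_d = 5.405 and 1 − D₀(k_a−k_d)/(k_d L₀) = 0.8738,
t_c = ln(5.405 × 0.8738) / (2.00 − 0.370) = ln(4.723) / 1.630 = 1.553/1.630 = 0.9525 d.
D_c = (k_d/k_a) L₀ e^(−k_d t_c) = (0.370/2.00) × 41.2 × e^(−0.370×0.9525) = 0.1850 × 41.2 × 0.7030 = 5.358 mg/L.
x_c = v t_c = 0.718 m/s × 0.9525 d × 86400 s/d = 59090 m ≈ 59.1 km.

t_c ≈ 0.952 d; D_c ≈ 5.36 mg/L; x_c ≈ 59.1 km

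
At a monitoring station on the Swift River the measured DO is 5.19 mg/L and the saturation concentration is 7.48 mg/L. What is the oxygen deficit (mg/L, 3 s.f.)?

D ≈ 2.29 mg/L

D = C_s − C = 7.48 − 5.19 = 2.29 mg/L.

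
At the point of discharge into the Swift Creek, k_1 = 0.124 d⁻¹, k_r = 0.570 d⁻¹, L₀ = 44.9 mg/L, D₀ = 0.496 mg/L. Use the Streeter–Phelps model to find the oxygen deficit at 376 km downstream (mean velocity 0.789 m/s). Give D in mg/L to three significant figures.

D ≈ 5.78 mg/L

Travel time t = x/v = 376 km / (0.789 m/s) = 376000 m / 0.789 m/s = 476600 s = 5.516 d.
k_1 L₀/(k_r−k_1) = 0.124×44.9/(0.570−0.124) = 5.568/0.4460 = 12.48 mg/L.
e^(−k_1 t) = e^(−0.124×5.516) = 0.5046; e^(−k_r t) = e^(−0.570×5.516) = 0.04311.
D = 12.48 × (0.5046 − 0.04311) + 0.496 × 0.04311 = 5.761 + 0.02138 = 5.783 mg/L.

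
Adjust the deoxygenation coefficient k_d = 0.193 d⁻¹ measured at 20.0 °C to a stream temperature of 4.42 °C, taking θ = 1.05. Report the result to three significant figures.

k_d(T₂) = k_d(T₁) · θ^(T₂−T₁) = 0.193 × 1.05^(4.42−20.0)
= 0.193 × 1.05^-15.6 = 0.193 × 0.4676 = 0.09025 d⁻¹.

k_d ≈ 0.0902 d⁻¹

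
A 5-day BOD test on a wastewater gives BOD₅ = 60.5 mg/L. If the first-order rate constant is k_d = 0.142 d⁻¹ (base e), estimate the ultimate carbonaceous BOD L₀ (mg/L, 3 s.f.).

L₀ ≈ 119 mg/L

BOD₅ = L₀(1 − e^(−5k_d)) ⇒ L₀ = BOD₅ / (1 − e^(−5×0.142))
= 60.5 / (1 − 0.4916) = 60.5 / 0.5084 = 119.0 mg/L.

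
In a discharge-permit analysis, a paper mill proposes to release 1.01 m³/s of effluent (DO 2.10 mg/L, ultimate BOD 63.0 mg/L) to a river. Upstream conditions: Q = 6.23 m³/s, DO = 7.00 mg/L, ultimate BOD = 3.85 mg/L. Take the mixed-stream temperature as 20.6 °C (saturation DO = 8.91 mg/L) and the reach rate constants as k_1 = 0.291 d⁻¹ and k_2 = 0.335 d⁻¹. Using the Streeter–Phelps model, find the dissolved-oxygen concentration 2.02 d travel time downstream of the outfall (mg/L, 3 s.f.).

DO ≈ 3.81 mg/L

Mixed DO = (6.23×7.00 + 1.01×2.10)/(6.23+1.01) = 45.73/7.240 = 6.316 mg/L.
Mixed L₀ = (6.23×3.85 + 1.01×63.0)/(7.240) = 87.62/7.240 = 12.10 mg/L.
Initial deficit D₀ = C_s − DO₀ = 8.91 − 6.316 = 2.594 mg/L.
D(2.02) = [0.291×12.10/(0.335−0.291)](e^(−0.291×2.02) − e^(−0.335×2.02)) + 2.594 e^(−0.335×2.02)
= 80.04 × (0.5555 − 0.5083) + 2.594 × 0.5083 = 5.100 mg/L.
DO = 8.91 − 5.100 = 3.810 mg/L.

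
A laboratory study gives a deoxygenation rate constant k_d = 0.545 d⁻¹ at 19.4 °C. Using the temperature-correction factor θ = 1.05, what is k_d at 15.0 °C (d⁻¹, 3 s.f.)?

k_d(T₂) = k_d(T₁) · θ^(T₂−T₁) = 0.545 × 1.05^(15.0−19.4)
= 0.545 × 1.05^-4.40 = 0.545 × 0.8068 = 0.4397 d⁻¹.

k_d ≈ 0.440 d⁻¹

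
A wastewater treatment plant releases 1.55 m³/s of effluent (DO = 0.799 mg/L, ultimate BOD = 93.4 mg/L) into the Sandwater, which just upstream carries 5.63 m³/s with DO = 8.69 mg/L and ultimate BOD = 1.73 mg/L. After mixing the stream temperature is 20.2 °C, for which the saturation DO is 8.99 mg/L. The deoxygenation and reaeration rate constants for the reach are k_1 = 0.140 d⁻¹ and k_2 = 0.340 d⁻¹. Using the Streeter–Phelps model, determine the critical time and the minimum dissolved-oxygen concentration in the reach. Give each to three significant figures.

t_c ≈ 3.72 d; minimum DO ≈ 3.73 mg/L

Mixed DO = (5.63×8.69 + 1.55×0.799)/(5.63+1.55) = 50.16/7.180 = 6.987 mg/L.
Mixed L₀ = (5.63×1.73 + 1.55×93.4)/(7.180) = 154.5/7.180 = 21.52 mg/L.
Initial deficit D₀ = C_s − DO₀ = 8.99 − 6.987 = 2.003 mg/L.
t_c = (1/0.2000) ln[(0.340/0.140)(1 − 2.003×0.2000/(0.140×21.52))] = 5.000 × ln(2.106) = 3.723 d.
D_c = (0.140/0.340) × 21.52 × e^(−0.140×3.723) = 0.4118 × 21.52 × 0.5938 = 5.262 mg/L.
Minimum DO = 8.99 − 5.262 = 3.728 mg/L.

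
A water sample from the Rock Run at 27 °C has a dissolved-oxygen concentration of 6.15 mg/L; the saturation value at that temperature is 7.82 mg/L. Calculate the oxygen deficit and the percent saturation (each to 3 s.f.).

D = C_s − C = 7.82 − 6.15 = 1.67 mg/L.
% saturation = 6.15/7.82 × 100 = 78.6 %.

D ≈ 1.67 mg/L; 78.6 % saturation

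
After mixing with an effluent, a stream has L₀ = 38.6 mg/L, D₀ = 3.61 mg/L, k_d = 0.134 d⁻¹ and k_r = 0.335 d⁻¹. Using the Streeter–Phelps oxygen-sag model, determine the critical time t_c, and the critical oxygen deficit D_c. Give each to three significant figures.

t_c = [1/(k_r−k_d)] ln[(k_r/k_d)(1 − D₀(k_r−k_d)/(k_d L₀))]
= [1/(0.335−0.134)] ln[(0.335/0.134)(1 − 3.61×0.2010/(0.134×38.6))]
= (1/0.2010) ln[2.500 × 0.8597] = 4.975 × ln(2.149) = 4.975 × 0.7651 = 3.807 d.
L(t_c) = L₀ e^(−k_d t_c) = 38.6 × 0.6004 = 23.18 mg/L, and at the critical point k_r D_c = k_d L, so D_c = (0.134/0.335) × 23.18 = 9.271 mg/L.

t_c ≈ 3.81 d; D_c ≈ 9.27 mg/L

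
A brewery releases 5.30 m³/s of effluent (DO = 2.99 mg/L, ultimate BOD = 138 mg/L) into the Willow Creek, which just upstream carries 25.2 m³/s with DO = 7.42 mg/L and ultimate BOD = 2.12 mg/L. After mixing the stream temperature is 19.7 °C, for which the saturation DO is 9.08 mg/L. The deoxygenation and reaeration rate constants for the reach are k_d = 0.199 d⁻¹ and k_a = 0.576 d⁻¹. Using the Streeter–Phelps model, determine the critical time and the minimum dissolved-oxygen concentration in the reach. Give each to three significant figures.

Mixed DO = (25.2×7.42 + 5.30×2.99)/(25.2+5.30) = 202.8/30.50 = 6.650 mg/L.
Mixed L₀ = (25.2×2.12 + 5.30×138)/(30.50) = 784.8/30.50 = 25.73 mg/L.
Initial deficit D₀ = C_s − DO₀ = 9.08 − 6.650 = 2.430 mg/L.
t_c = (1/0.3770) ln[(0.576/0.199)(1 − 2.430×0.3770/(0.199×25.73))] = 2.653 × ln(2.377) = 2.296 d.
D_c = (0.199/0.576) × 25.73 × e^(−0.199×2.296) = 0.3455 × 25.73 × 0.6332 = 5.629 mg/L.
Minimum DO = 9.08 − 5.629 = 3.451 mg/L.

t_c ≈ 2.30 d; minimum DO ≈ 3.45 mg/L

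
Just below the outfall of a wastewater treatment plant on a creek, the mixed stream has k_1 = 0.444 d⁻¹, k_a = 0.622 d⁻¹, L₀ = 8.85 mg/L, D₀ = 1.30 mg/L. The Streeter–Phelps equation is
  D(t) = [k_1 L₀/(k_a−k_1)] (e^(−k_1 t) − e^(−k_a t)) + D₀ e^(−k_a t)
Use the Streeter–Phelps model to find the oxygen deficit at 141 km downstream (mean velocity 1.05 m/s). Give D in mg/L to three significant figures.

Travel time t = x/v = 141 km / (1.05 m/s) = 141000 m / 1.05 m/s = 134300 s = 1.554 d.
k_1 L₀/(k_a−k_1) = 0.444×8.85/(0.622−0.444) = 3.929/0.1780 = 22.08 mg/L.
e^(−k_1 t) = e^(−0.444×1.554) = 0.5015; e^(−k_a t) = e^(−0.622×1.554) = 0.3803.
D = 22.08 × (0.5015 − 0.3803) + 1.30 × 0.3803 = 2.676 + 0.4944 = 3.170 mg/L.

D ≈ 3.17 mg/L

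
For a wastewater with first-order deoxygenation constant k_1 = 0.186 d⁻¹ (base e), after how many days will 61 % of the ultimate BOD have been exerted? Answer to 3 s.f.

y/L₀ = 1 − e^(−k_1 t) = 0.61 ⇒ e^(−k_1 t) = 0.390
t = −ln(0.390) / 0.186 = 0.9416 / 0.186 = 5.062 d.

t ≈ 5.06 d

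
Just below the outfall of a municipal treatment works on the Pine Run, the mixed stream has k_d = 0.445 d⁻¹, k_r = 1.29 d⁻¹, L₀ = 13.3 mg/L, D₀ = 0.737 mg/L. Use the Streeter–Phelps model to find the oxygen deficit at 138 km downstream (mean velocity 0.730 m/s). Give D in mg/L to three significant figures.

D ≈ 2.27 mg/L

Travel time t = x/v = 138 km / (0.730 m/s) = 138000 m / 0.730 m/s = 189000 s = 2.188 d.
k_d L₀/(k_r−k_d) = 0.445×13.3/(1.29−0.445) = 5.919/0.8450 = 7.004 mg/L.
e^(−k_d t) = e^(−0.445×2.188) = 0.3777; e^(−k_r t) = e^(−1.29×2.188) = 0.05946.
D = 7.004 × (0.3777 − 0.05946) + 0.737 × 0.05946 = 2.229 + 0.04382 = 2.273 mg/L.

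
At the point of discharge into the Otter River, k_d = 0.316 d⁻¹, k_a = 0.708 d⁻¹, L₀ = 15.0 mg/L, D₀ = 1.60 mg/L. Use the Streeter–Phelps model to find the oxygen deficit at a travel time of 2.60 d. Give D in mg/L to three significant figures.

k_d L₀/(k_a−k_d) = 0.316×15.0/(0.708−0.316) = 4.740/0.3920 = 12.09 mg/L.
e^(−k_d t) = e^(−0.316×2.600) = 0.4397; e^(−k_a t) = e^(−0.708×2.600) = 0.1587.
D = 12.09 × (0.4397 − 0.1587) + 1.60 × 0.1587 = 3.398 + 0.2539 = 3.652 mg/L.

D ≈ 3.65 mg/L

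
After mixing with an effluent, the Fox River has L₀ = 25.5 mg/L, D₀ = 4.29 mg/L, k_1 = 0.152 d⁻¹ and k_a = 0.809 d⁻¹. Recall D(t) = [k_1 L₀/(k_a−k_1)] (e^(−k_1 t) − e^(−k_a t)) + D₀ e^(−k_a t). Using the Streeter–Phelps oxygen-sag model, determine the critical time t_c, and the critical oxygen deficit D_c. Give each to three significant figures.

With k_a/k_1 = 5.322 and 1 − D₀(k_a−k_1)/(k_1 L₀) = 0.2728,
t_c = ln(5.322 × 0.2728) / (0.809 − 0.152) = ln(1.452) / 0.6570 = 0.3730/0.6570 = 0.5677 d.
D_c = (k_1/k_a) L₀ e^(−k_1 t_c) = (0.152/0.809) × 25.5 × e^(−0.152×0.5677) = 0.1879 × 25.5 × 0.9173 = 4.395 mg/L.

t_c ≈ 0.568 d; D_c ≈ 4.39 mg/L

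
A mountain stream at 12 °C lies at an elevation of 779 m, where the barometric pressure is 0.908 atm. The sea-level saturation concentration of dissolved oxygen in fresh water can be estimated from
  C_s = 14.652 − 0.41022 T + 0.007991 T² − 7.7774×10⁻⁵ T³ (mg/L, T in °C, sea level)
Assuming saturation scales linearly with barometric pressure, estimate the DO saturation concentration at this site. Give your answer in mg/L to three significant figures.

C_s ≈ 9.76 mg/L

At sea level: C_s = 14.652 − 0.41022×12 + 0.007991×12² − 7.7774×10⁻⁵×12³ = 10.75 mg/L.
Pressure correction: C_s' = 10.75 × 0.908 = 9.757 mg/L.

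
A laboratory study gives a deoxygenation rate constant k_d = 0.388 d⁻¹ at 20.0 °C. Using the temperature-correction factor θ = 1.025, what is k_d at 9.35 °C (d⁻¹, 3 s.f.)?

k_d ≈ 0.298 d⁻¹

k_d(T₂) = k_d(T₁) · θ^(T₂−T₁) = 0.388 × 1.025^(9.35−20.0)
= 0.388 × 1.025^-10.7 = 0.388 × 0.7688 = 0.2983 d⁻¹.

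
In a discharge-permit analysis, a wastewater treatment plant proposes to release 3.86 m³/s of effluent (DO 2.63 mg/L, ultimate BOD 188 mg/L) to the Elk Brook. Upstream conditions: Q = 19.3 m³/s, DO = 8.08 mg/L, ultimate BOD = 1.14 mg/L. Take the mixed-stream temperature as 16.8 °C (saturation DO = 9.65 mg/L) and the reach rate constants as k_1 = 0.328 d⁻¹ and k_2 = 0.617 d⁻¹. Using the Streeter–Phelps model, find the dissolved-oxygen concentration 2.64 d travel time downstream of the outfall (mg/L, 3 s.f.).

Mixed DO = (19.3×8.08 + 3.86×2.63)/(19.3+3.86) = 166.1/23.16 = 7.172 mg/L.
Mixed L₀ = (19.3×1.14 + 3.86×188)/(23.16) = 747.7/23.16 = 32.28 mg/L.
Initial deficit D₀ = C_s − DO₀ = 9.65 − 7.172 = 2.478 mg/L.
D(2.64) = [0.328×32.28/(0.617−0.328)](e^(−0.328×2.64) − e^(−0.617×2.64)) + 2.478 e^(−0.617×2.64)
= 36.64 × (0.4207 − 0.1961) + 2.478 × 0.1961 = 8.712 mg/L.
DO = 9.65 − 8.712 = 0.9377 mg/L.

DO ≈ 0.938 mg/L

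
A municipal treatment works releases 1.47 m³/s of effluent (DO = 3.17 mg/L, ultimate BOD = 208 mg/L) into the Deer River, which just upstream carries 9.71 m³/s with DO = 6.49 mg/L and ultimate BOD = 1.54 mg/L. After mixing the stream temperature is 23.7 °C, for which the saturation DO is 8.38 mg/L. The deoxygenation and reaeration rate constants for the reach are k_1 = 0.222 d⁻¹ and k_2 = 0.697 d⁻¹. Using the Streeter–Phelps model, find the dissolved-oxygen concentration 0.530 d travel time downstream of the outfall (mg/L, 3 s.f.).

Mixed DO = (9.71×6.49 + 1.47×3.17)/(9.71+1.47) = 67.68/11.18 = 6.053 mg/L.
Mixed L₀ = (9.71×1.54 + 1.47×208)/(11.18) = 320.7/11.18 = 28.69 mg/L.
Initial deficit D₀ = C_s − DO₀ = 8.38 − 6.053 = 2.327 mg/L.
D(0.530) = [0.222×28.69/(0.697−0.222)](e^(−0.222×0.530) − e^(−0.697×0.530)) + 2.327 e^(−0.697×0.530)
= 13.41 × (0.8890 − 0.6911) + 2.327 × 0.6911 = 4.261 mg/L.
DO = 8.38 − 4.261 = 4.119 mg/L.

DO ≈ 4.12 mg/L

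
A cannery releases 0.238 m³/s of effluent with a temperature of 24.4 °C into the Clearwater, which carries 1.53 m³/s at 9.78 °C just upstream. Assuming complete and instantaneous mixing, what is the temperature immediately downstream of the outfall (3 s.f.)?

11.7 °C

Flow-weighted mixing: C = (Q_r C_r + Q_w C_w)/(Q_r + Q_w)
= (1.53×9.78 + 0.238×24.4)/(1.53 + 0.238) = 20.77/1.768 = 11.75 °C.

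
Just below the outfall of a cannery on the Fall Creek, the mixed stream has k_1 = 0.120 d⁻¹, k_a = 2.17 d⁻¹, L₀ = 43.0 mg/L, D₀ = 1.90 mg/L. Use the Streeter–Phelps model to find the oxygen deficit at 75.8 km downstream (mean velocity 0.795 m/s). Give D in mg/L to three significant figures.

D ≈ 2.15 mg/L

Travel time t = x/v = 75.8 km / (0.795 m/s) = 75800 m / 0.795 m/s = 95350 s = 1.104 d.
k_1 L₀/(k_a−k_1) = 0.120×43.0/(2.17−0.120) = 5.160/2.050 = 2.517 mg/L.
e^(−k_1 t) = e^(−0.120×1.104) = 0.8760; e^(−k_a t) = e^(−2.17×1.104) = 0.09120.
D = 2.517 × (0.8760 − 0.09120) + 1.90 × 0.09120 = 1.975 + 0.1733 = 2.149 mg/L.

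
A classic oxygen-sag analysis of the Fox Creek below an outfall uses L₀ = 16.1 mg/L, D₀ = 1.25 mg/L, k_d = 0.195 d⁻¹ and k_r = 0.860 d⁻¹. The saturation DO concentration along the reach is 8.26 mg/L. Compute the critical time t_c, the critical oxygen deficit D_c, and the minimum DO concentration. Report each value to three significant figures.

At the critical point dD/dt = 0, so k_d L₀ e^(−k_d t) = k_r D. Substituting D(t) from the Streeter–Phelps equation and solving for t gives
t_c = ln[(k_r/k_d)(1 − D₀(k_r−k_d)/(k_d L₀))] / (k_r−k_d).
Here k_r−k_d = 0.6650 d⁻¹ and 1 − D₀(k_r−k_d)/(k_d L₀) = 1 − 1.25×0.6650/(0.195×16.1) = 0.7352, so
t_c = ln(4.410 × 0.7352) / 0.6650 = 1.176 / 0.6650 = 1.769 d.
L(t_c) = L₀ e^(−k_d t_c) = 16.1 × 0.7083 = 11.40 mg/L, and at the critical point k_r D_c = k_d L, so D_c = (0.195/0.860) × 11.40 = 2.586 mg/L.
Minimum DO = C_s − D_c = 8.26 − 2.586 = 5.674 mg/L.

t_c ≈ 1.77 d; D_c ≈ 2.59 mg/L; min DO ≈ 5.67 mg/L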